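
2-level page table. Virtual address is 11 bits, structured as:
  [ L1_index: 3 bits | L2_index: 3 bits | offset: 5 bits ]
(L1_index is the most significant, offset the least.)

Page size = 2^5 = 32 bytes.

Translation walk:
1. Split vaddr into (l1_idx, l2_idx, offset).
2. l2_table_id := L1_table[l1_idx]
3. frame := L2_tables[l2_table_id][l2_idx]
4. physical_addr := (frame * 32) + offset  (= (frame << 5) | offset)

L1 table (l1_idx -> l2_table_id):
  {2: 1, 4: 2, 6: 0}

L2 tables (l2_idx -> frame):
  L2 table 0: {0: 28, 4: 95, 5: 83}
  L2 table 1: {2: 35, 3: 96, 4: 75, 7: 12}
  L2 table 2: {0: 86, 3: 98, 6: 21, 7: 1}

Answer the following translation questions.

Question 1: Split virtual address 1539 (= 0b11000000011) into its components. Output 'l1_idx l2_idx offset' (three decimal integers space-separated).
Answer: 6 0 3

Derivation:
vaddr = 1539 = 0b11000000011
  top 3 bits -> l1_idx = 6
  next 3 bits -> l2_idx = 0
  bottom 5 bits -> offset = 3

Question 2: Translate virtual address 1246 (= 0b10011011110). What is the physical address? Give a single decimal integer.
vaddr = 1246 = 0b10011011110
Split: l1_idx=4, l2_idx=6, offset=30
L1[4] = 2
L2[2][6] = 21
paddr = 21 * 32 + 30 = 702

Answer: 702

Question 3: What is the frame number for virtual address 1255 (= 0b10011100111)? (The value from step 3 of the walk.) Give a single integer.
vaddr = 1255: l1_idx=4, l2_idx=7
L1[4] = 2; L2[2][7] = 1

Answer: 1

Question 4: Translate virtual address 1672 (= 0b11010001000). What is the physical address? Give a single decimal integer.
vaddr = 1672 = 0b11010001000
Split: l1_idx=6, l2_idx=4, offset=8
L1[6] = 0
L2[0][4] = 95
paddr = 95 * 32 + 8 = 3048

Answer: 3048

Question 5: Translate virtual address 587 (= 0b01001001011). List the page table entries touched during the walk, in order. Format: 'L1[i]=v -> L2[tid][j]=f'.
vaddr = 587 = 0b01001001011
Split: l1_idx=2, l2_idx=2, offset=11

Answer: L1[2]=1 -> L2[1][2]=35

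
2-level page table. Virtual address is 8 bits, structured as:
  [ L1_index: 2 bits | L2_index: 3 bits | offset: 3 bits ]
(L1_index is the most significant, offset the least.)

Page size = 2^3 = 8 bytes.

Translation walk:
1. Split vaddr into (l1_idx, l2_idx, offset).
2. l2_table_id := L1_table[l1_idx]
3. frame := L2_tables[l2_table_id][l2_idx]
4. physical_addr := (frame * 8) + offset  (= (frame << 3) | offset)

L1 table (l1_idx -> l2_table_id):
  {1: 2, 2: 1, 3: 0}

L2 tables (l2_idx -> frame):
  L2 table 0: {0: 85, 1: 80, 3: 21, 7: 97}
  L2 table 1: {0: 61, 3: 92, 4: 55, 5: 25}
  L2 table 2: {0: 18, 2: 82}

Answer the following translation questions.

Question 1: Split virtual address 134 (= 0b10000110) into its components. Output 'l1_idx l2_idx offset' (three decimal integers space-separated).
vaddr = 134 = 0b10000110
  top 2 bits -> l1_idx = 2
  next 3 bits -> l2_idx = 0
  bottom 3 bits -> offset = 6

Answer: 2 0 6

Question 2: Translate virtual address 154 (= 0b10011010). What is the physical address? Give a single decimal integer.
Answer: 738

Derivation:
vaddr = 154 = 0b10011010
Split: l1_idx=2, l2_idx=3, offset=2
L1[2] = 1
L2[1][3] = 92
paddr = 92 * 8 + 2 = 738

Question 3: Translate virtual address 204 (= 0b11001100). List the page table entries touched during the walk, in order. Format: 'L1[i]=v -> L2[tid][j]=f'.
vaddr = 204 = 0b11001100
Split: l1_idx=3, l2_idx=1, offset=4

Answer: L1[3]=0 -> L2[0][1]=80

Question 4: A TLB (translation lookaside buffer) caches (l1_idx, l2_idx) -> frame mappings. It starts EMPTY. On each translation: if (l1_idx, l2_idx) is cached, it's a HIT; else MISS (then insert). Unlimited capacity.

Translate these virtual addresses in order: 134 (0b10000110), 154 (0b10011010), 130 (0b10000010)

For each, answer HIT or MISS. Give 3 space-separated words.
Answer: MISS MISS HIT

Derivation:
vaddr=134: (2,0) not in TLB -> MISS, insert
vaddr=154: (2,3) not in TLB -> MISS, insert
vaddr=130: (2,0) in TLB -> HIT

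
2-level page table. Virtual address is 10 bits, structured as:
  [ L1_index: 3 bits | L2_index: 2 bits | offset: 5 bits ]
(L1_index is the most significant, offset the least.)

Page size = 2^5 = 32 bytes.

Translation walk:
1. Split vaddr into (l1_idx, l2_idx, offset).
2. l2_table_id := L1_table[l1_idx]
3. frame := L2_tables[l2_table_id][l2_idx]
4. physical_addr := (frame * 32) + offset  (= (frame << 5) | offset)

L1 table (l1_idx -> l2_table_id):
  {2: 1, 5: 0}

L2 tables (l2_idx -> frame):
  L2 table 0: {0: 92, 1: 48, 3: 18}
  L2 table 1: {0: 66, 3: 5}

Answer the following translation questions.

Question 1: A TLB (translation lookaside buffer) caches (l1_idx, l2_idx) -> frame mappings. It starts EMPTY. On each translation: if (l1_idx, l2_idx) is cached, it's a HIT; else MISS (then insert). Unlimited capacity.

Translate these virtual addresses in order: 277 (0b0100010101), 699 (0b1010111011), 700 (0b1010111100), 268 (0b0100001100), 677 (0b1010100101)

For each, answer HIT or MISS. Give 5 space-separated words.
vaddr=277: (2,0) not in TLB -> MISS, insert
vaddr=699: (5,1) not in TLB -> MISS, insert
vaddr=700: (5,1) in TLB -> HIT
vaddr=268: (2,0) in TLB -> HIT
vaddr=677: (5,1) in TLB -> HIT

Answer: MISS MISS HIT HIT HIT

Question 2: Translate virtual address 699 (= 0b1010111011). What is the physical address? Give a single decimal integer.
Answer: 1563

Derivation:
vaddr = 699 = 0b1010111011
Split: l1_idx=5, l2_idx=1, offset=27
L1[5] = 0
L2[0][1] = 48
paddr = 48 * 32 + 27 = 1563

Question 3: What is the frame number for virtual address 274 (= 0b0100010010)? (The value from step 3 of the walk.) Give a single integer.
vaddr = 274: l1_idx=2, l2_idx=0
L1[2] = 1; L2[1][0] = 66

Answer: 66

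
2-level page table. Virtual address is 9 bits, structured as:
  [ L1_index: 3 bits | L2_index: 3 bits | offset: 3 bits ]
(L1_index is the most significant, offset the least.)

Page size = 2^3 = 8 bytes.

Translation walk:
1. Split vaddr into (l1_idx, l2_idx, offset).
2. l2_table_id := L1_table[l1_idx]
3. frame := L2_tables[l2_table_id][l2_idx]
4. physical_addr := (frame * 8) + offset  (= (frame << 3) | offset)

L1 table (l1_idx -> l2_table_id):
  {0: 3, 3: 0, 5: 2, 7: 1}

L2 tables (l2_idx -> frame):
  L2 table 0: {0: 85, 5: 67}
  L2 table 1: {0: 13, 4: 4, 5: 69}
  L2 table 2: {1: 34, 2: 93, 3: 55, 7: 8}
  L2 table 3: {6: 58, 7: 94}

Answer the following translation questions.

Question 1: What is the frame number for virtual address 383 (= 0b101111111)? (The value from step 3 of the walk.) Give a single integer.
Answer: 8

Derivation:
vaddr = 383: l1_idx=5, l2_idx=7
L1[5] = 2; L2[2][7] = 8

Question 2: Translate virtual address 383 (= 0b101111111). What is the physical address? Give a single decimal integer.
Answer: 71

Derivation:
vaddr = 383 = 0b101111111
Split: l1_idx=5, l2_idx=7, offset=7
L1[5] = 2
L2[2][7] = 8
paddr = 8 * 8 + 7 = 71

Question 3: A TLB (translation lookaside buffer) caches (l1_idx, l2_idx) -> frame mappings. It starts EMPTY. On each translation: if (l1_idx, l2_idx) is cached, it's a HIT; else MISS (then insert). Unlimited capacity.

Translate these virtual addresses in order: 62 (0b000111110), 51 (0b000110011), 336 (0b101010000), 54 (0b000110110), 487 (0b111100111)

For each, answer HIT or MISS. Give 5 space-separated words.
vaddr=62: (0,7) not in TLB -> MISS, insert
vaddr=51: (0,6) not in TLB -> MISS, insert
vaddr=336: (5,2) not in TLB -> MISS, insert
vaddr=54: (0,6) in TLB -> HIT
vaddr=487: (7,4) not in TLB -> MISS, insert

Answer: MISS MISS MISS HIT MISS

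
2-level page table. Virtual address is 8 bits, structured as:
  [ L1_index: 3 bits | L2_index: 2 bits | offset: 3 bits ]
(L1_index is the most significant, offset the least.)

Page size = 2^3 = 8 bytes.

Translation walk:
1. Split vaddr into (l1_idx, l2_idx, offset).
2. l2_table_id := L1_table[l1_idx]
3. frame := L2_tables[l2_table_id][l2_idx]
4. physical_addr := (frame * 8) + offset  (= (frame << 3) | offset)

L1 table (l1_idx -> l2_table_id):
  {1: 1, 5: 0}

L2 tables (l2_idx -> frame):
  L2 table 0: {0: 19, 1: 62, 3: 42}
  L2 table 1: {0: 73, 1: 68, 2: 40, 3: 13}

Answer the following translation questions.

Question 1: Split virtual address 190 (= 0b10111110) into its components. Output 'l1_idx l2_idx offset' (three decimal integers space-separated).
vaddr = 190 = 0b10111110
  top 3 bits -> l1_idx = 5
  next 2 bits -> l2_idx = 3
  bottom 3 bits -> offset = 6

Answer: 5 3 6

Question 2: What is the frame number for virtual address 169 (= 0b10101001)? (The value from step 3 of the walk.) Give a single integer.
Answer: 62

Derivation:
vaddr = 169: l1_idx=5, l2_idx=1
L1[5] = 0; L2[0][1] = 62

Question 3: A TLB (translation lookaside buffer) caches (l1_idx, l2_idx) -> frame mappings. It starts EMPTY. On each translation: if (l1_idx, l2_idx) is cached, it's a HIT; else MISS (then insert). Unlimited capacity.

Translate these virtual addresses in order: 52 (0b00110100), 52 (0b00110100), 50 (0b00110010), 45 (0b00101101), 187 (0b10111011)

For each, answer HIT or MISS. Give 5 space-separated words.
vaddr=52: (1,2) not in TLB -> MISS, insert
vaddr=52: (1,2) in TLB -> HIT
vaddr=50: (1,2) in TLB -> HIT
vaddr=45: (1,1) not in TLB -> MISS, insert
vaddr=187: (5,3) not in TLB -> MISS, insert

Answer: MISS HIT HIT MISS MISS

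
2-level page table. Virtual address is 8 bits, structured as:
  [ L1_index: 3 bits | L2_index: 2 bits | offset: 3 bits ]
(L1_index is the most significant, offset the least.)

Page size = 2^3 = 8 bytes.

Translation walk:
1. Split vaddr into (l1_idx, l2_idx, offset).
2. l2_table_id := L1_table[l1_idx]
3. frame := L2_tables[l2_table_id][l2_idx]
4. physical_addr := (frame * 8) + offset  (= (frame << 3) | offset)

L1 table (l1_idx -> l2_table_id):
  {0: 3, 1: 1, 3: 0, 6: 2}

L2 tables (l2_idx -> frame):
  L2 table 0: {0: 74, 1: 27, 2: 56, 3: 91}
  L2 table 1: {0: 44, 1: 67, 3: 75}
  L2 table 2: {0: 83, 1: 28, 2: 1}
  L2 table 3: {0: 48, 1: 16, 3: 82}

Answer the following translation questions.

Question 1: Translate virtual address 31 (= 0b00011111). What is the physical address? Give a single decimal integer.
Answer: 663

Derivation:
vaddr = 31 = 0b00011111
Split: l1_idx=0, l2_idx=3, offset=7
L1[0] = 3
L2[3][3] = 82
paddr = 82 * 8 + 7 = 663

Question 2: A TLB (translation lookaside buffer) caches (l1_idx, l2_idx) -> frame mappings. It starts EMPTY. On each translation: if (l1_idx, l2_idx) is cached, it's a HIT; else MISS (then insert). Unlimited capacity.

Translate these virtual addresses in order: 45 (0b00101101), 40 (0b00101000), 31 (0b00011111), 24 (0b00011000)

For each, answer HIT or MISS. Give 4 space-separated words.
Answer: MISS HIT MISS HIT

Derivation:
vaddr=45: (1,1) not in TLB -> MISS, insert
vaddr=40: (1,1) in TLB -> HIT
vaddr=31: (0,3) not in TLB -> MISS, insert
vaddr=24: (0,3) in TLB -> HIT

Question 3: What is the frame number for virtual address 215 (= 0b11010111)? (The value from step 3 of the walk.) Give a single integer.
vaddr = 215: l1_idx=6, l2_idx=2
L1[6] = 2; L2[2][2] = 1

Answer: 1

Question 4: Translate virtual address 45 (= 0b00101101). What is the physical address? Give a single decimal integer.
Answer: 541

Derivation:
vaddr = 45 = 0b00101101
Split: l1_idx=1, l2_idx=1, offset=5
L1[1] = 1
L2[1][1] = 67
paddr = 67 * 8 + 5 = 541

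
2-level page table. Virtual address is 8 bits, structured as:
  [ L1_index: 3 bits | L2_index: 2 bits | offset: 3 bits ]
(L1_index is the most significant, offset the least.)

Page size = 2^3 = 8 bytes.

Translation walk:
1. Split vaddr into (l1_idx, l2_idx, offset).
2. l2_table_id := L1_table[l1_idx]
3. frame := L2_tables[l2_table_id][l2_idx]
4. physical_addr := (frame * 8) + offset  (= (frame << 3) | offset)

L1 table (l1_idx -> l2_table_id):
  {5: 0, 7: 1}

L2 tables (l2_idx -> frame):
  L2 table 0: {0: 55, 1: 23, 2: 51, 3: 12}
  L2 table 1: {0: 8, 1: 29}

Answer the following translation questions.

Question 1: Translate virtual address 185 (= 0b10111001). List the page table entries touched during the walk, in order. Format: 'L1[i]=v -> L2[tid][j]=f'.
Answer: L1[5]=0 -> L2[0][3]=12

Derivation:
vaddr = 185 = 0b10111001
Split: l1_idx=5, l2_idx=3, offset=1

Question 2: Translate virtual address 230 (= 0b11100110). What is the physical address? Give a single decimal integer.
vaddr = 230 = 0b11100110
Split: l1_idx=7, l2_idx=0, offset=6
L1[7] = 1
L2[1][0] = 8
paddr = 8 * 8 + 6 = 70

Answer: 70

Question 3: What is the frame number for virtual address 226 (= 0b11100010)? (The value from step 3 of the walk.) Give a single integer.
vaddr = 226: l1_idx=7, l2_idx=0
L1[7] = 1; L2[1][0] = 8

Answer: 8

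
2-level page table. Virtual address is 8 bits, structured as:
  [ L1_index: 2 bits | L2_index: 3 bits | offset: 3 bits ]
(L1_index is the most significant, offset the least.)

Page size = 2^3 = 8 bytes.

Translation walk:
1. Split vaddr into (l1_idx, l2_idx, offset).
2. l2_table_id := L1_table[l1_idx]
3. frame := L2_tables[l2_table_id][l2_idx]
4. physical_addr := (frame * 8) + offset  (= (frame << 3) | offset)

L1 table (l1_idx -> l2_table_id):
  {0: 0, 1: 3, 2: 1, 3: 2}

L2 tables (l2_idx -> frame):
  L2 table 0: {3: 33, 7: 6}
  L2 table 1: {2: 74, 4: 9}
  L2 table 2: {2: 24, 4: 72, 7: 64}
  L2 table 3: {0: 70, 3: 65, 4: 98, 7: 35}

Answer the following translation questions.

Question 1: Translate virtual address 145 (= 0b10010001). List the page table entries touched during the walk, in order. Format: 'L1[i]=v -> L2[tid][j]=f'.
Answer: L1[2]=1 -> L2[1][2]=74

Derivation:
vaddr = 145 = 0b10010001
Split: l1_idx=2, l2_idx=2, offset=1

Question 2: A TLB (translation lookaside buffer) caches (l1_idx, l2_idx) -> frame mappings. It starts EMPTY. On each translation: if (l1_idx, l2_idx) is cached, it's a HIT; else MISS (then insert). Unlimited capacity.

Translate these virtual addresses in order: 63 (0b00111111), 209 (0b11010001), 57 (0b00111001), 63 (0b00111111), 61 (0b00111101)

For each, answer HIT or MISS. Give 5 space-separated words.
Answer: MISS MISS HIT HIT HIT

Derivation:
vaddr=63: (0,7) not in TLB -> MISS, insert
vaddr=209: (3,2) not in TLB -> MISS, insert
vaddr=57: (0,7) in TLB -> HIT
vaddr=63: (0,7) in TLB -> HIT
vaddr=61: (0,7) in TLB -> HIT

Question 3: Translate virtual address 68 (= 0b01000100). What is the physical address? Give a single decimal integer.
vaddr = 68 = 0b01000100
Split: l1_idx=1, l2_idx=0, offset=4
L1[1] = 3
L2[3][0] = 70
paddr = 70 * 8 + 4 = 564

Answer: 564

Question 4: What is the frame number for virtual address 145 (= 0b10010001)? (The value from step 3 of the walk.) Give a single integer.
Answer: 74

Derivation:
vaddr = 145: l1_idx=2, l2_idx=2
L1[2] = 1; L2[1][2] = 74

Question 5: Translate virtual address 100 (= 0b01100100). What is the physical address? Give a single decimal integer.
vaddr = 100 = 0b01100100
Split: l1_idx=1, l2_idx=4, offset=4
L1[1] = 3
L2[3][4] = 98
paddr = 98 * 8 + 4 = 788

Answer: 788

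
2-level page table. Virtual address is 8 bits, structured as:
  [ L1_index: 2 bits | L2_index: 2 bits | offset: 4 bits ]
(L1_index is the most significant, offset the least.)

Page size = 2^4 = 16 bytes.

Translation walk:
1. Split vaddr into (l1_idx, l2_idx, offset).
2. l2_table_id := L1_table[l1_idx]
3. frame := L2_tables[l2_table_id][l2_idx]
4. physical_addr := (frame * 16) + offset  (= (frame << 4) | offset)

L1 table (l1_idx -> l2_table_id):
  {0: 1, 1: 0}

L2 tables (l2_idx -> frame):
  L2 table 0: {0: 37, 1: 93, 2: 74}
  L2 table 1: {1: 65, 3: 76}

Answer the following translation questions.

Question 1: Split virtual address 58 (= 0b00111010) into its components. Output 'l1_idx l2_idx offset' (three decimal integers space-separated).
vaddr = 58 = 0b00111010
  top 2 bits -> l1_idx = 0
  next 2 bits -> l2_idx = 3
  bottom 4 bits -> offset = 10

Answer: 0 3 10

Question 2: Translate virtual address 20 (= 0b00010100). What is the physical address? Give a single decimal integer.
vaddr = 20 = 0b00010100
Split: l1_idx=0, l2_idx=1, offset=4
L1[0] = 1
L2[1][1] = 65
paddr = 65 * 16 + 4 = 1044

Answer: 1044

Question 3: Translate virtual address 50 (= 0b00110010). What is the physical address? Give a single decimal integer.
Answer: 1218

Derivation:
vaddr = 50 = 0b00110010
Split: l1_idx=0, l2_idx=3, offset=2
L1[0] = 1
L2[1][3] = 76
paddr = 76 * 16 + 2 = 1218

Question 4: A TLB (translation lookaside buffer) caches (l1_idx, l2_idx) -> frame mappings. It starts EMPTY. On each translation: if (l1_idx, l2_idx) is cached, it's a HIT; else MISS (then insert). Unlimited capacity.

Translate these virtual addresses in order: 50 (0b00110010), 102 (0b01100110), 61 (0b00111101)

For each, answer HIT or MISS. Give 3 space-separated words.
vaddr=50: (0,3) not in TLB -> MISS, insert
vaddr=102: (1,2) not in TLB -> MISS, insert
vaddr=61: (0,3) in TLB -> HIT

Answer: MISS MISS HIT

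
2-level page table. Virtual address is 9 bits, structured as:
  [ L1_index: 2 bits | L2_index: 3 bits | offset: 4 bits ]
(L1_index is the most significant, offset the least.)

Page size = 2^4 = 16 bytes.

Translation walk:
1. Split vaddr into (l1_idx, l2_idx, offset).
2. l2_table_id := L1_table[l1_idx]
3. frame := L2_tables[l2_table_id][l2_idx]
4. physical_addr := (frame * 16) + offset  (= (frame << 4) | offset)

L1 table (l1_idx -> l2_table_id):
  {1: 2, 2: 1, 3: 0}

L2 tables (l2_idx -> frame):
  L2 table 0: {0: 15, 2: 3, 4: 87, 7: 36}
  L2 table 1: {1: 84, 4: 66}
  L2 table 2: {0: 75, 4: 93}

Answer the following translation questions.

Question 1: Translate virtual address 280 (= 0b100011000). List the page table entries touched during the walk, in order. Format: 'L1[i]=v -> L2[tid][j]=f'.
vaddr = 280 = 0b100011000
Split: l1_idx=2, l2_idx=1, offset=8

Answer: L1[2]=1 -> L2[1][1]=84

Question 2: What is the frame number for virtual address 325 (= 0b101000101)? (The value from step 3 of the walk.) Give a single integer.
vaddr = 325: l1_idx=2, l2_idx=4
L1[2] = 1; L2[1][4] = 66

Answer: 66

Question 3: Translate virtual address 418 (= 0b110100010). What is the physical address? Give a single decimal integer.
vaddr = 418 = 0b110100010
Split: l1_idx=3, l2_idx=2, offset=2
L1[3] = 0
L2[0][2] = 3
paddr = 3 * 16 + 2 = 50

Answer: 50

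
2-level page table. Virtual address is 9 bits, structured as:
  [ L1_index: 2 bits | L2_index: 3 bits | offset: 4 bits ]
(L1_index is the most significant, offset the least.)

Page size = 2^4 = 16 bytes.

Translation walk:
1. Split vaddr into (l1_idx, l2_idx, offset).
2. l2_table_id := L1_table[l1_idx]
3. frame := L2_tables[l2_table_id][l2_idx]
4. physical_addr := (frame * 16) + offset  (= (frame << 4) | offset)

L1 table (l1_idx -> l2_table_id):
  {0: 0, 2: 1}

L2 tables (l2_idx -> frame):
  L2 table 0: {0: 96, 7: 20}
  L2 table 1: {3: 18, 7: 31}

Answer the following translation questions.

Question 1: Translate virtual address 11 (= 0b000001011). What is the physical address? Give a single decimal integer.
vaddr = 11 = 0b000001011
Split: l1_idx=0, l2_idx=0, offset=11
L1[0] = 0
L2[0][0] = 96
paddr = 96 * 16 + 11 = 1547

Answer: 1547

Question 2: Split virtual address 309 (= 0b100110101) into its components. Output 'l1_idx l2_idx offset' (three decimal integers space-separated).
vaddr = 309 = 0b100110101
  top 2 bits -> l1_idx = 2
  next 3 bits -> l2_idx = 3
  bottom 4 bits -> offset = 5

Answer: 2 3 5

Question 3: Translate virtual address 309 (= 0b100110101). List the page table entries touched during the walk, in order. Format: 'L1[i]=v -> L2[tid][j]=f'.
vaddr = 309 = 0b100110101
Split: l1_idx=2, l2_idx=3, offset=5

Answer: L1[2]=1 -> L2[1][3]=18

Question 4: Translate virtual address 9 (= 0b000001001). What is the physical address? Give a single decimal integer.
vaddr = 9 = 0b000001001
Split: l1_idx=0, l2_idx=0, offset=9
L1[0] = 0
L2[0][0] = 96
paddr = 96 * 16 + 9 = 1545

Answer: 1545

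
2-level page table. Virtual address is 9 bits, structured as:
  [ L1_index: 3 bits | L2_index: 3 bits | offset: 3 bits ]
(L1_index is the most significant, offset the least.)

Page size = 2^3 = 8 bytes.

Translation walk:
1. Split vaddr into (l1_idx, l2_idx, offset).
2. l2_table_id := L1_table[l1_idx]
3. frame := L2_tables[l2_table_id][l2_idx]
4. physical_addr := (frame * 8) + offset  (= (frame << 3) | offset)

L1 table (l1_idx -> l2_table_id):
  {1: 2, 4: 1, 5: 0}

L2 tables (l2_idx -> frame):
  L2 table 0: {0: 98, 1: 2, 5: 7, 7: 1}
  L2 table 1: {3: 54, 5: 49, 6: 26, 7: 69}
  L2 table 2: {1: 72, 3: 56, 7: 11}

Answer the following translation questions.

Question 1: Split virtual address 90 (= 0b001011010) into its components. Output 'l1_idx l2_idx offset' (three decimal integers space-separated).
Answer: 1 3 2

Derivation:
vaddr = 90 = 0b001011010
  top 3 bits -> l1_idx = 1
  next 3 bits -> l2_idx = 3
  bottom 3 bits -> offset = 2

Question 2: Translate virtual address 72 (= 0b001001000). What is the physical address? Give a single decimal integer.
vaddr = 72 = 0b001001000
Split: l1_idx=1, l2_idx=1, offset=0
L1[1] = 2
L2[2][1] = 72
paddr = 72 * 8 + 0 = 576

Answer: 576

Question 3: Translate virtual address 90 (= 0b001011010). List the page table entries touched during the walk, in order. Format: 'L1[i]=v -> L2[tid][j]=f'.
vaddr = 90 = 0b001011010
Split: l1_idx=1, l2_idx=3, offset=2

Answer: L1[1]=2 -> L2[2][3]=56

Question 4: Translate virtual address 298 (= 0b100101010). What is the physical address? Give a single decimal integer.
Answer: 394

Derivation:
vaddr = 298 = 0b100101010
Split: l1_idx=4, l2_idx=5, offset=2
L1[4] = 1
L2[1][5] = 49
paddr = 49 * 8 + 2 = 394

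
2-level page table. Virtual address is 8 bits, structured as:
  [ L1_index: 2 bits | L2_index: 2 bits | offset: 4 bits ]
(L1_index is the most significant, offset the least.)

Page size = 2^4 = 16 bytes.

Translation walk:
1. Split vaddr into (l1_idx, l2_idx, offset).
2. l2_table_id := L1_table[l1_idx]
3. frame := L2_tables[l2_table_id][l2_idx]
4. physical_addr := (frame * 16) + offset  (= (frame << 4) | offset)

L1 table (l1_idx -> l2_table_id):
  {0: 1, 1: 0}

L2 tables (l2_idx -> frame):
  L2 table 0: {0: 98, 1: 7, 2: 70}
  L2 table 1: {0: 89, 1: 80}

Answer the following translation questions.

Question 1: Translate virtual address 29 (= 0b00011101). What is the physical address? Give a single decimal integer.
vaddr = 29 = 0b00011101
Split: l1_idx=0, l2_idx=1, offset=13
L1[0] = 1
L2[1][1] = 80
paddr = 80 * 16 + 13 = 1293

Answer: 1293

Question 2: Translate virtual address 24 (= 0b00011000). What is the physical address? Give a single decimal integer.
Answer: 1288

Derivation:
vaddr = 24 = 0b00011000
Split: l1_idx=0, l2_idx=1, offset=8
L1[0] = 1
L2[1][1] = 80
paddr = 80 * 16 + 8 = 1288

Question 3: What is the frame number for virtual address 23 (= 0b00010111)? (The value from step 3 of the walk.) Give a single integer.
vaddr = 23: l1_idx=0, l2_idx=1
L1[0] = 1; L2[1][1] = 80

Answer: 80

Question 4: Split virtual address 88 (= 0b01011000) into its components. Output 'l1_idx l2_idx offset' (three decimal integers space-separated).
vaddr = 88 = 0b01011000
  top 2 bits -> l1_idx = 1
  next 2 bits -> l2_idx = 1
  bottom 4 bits -> offset = 8

Answer: 1 1 8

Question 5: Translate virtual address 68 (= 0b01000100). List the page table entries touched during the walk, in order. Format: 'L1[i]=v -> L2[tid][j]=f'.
Answer: L1[1]=0 -> L2[0][0]=98

Derivation:
vaddr = 68 = 0b01000100
Split: l1_idx=1, l2_idx=0, offset=4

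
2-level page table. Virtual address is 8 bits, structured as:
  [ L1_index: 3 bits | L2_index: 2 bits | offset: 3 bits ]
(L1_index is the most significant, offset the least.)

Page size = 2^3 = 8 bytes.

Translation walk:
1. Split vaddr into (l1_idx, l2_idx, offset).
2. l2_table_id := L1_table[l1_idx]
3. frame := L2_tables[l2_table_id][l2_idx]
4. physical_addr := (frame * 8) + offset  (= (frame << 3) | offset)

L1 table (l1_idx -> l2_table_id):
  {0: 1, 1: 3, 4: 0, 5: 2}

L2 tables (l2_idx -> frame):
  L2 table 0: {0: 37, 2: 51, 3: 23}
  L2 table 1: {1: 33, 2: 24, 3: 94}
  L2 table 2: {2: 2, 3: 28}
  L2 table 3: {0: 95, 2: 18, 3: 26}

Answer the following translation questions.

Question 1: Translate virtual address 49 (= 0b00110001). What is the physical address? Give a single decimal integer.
Answer: 145

Derivation:
vaddr = 49 = 0b00110001
Split: l1_idx=1, l2_idx=2, offset=1
L1[1] = 3
L2[3][2] = 18
paddr = 18 * 8 + 1 = 145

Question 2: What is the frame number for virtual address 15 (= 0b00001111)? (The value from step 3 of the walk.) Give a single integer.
vaddr = 15: l1_idx=0, l2_idx=1
L1[0] = 1; L2[1][1] = 33

Answer: 33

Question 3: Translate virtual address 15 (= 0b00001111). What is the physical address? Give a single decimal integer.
Answer: 271

Derivation:
vaddr = 15 = 0b00001111
Split: l1_idx=0, l2_idx=1, offset=7
L1[0] = 1
L2[1][1] = 33
paddr = 33 * 8 + 7 = 271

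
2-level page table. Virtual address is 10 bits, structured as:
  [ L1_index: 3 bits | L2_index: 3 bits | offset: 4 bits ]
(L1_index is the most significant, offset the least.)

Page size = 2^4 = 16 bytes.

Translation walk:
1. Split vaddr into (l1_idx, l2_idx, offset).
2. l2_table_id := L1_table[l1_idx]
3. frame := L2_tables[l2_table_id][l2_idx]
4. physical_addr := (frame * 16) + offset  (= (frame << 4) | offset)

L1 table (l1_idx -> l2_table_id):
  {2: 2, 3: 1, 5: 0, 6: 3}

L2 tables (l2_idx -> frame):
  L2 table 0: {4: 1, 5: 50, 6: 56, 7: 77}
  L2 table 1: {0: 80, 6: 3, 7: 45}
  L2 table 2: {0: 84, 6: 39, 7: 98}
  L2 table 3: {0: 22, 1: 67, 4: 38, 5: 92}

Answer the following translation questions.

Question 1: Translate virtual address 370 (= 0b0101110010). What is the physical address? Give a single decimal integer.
Answer: 1570

Derivation:
vaddr = 370 = 0b0101110010
Split: l1_idx=2, l2_idx=7, offset=2
L1[2] = 2
L2[2][7] = 98
paddr = 98 * 16 + 2 = 1570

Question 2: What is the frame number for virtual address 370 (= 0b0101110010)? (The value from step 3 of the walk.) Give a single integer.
vaddr = 370: l1_idx=2, l2_idx=7
L1[2] = 2; L2[2][7] = 98

Answer: 98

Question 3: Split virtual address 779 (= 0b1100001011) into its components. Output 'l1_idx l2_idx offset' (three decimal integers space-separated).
vaddr = 779 = 0b1100001011
  top 3 bits -> l1_idx = 6
  next 3 bits -> l2_idx = 0
  bottom 4 bits -> offset = 11

Answer: 6 0 11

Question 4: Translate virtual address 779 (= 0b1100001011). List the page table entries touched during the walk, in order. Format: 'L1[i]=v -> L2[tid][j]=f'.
vaddr = 779 = 0b1100001011
Split: l1_idx=6, l2_idx=0, offset=11

Answer: L1[6]=3 -> L2[3][0]=22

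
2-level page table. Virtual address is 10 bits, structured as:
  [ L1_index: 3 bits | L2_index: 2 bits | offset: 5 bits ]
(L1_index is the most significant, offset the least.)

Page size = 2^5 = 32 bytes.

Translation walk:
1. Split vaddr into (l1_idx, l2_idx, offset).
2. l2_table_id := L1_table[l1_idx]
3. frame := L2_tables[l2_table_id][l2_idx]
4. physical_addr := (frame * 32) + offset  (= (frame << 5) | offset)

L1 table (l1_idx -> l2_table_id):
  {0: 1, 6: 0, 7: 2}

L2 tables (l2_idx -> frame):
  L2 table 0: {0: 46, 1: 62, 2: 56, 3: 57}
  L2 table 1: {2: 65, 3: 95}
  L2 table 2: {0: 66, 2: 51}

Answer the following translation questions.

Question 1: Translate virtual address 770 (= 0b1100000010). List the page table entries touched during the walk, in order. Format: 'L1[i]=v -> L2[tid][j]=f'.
vaddr = 770 = 0b1100000010
Split: l1_idx=6, l2_idx=0, offset=2

Answer: L1[6]=0 -> L2[0][0]=46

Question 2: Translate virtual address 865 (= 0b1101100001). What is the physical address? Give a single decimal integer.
Answer: 1825

Derivation:
vaddr = 865 = 0b1101100001
Split: l1_idx=6, l2_idx=3, offset=1
L1[6] = 0
L2[0][3] = 57
paddr = 57 * 32 + 1 = 1825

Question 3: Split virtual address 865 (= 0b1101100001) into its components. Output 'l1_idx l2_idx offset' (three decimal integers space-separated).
vaddr = 865 = 0b1101100001
  top 3 bits -> l1_idx = 6
  next 2 bits -> l2_idx = 3
  bottom 5 bits -> offset = 1

Answer: 6 3 1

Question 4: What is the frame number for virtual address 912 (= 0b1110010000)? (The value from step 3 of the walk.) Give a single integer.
Answer: 66

Derivation:
vaddr = 912: l1_idx=7, l2_idx=0
L1[7] = 2; L2[2][0] = 66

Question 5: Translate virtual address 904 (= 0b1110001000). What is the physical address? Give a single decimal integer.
vaddr = 904 = 0b1110001000
Split: l1_idx=7, l2_idx=0, offset=8
L1[7] = 2
L2[2][0] = 66
paddr = 66 * 32 + 8 = 2120

Answer: 2120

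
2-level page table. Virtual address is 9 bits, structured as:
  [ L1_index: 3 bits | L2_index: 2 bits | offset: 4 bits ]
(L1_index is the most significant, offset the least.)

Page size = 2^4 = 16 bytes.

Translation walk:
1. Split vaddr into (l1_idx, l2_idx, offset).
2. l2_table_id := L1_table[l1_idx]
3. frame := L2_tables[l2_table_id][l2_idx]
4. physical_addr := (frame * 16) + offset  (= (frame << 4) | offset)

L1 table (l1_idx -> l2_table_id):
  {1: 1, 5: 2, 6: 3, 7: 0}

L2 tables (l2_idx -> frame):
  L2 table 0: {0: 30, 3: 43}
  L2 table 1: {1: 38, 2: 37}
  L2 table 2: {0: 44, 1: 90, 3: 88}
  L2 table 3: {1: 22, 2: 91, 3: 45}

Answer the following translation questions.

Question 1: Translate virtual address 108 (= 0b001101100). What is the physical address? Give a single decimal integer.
Answer: 604

Derivation:
vaddr = 108 = 0b001101100
Split: l1_idx=1, l2_idx=2, offset=12
L1[1] = 1
L2[1][2] = 37
paddr = 37 * 16 + 12 = 604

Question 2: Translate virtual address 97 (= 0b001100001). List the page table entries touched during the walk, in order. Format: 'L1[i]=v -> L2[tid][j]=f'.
Answer: L1[1]=1 -> L2[1][2]=37

Derivation:
vaddr = 97 = 0b001100001
Split: l1_idx=1, l2_idx=2, offset=1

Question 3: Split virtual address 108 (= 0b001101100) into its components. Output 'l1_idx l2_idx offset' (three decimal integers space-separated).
Answer: 1 2 12

Derivation:
vaddr = 108 = 0b001101100
  top 3 bits -> l1_idx = 1
  next 2 bits -> l2_idx = 2
  bottom 4 bits -> offset = 12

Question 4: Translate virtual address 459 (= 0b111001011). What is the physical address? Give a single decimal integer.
vaddr = 459 = 0b111001011
Split: l1_idx=7, l2_idx=0, offset=11
L1[7] = 0
L2[0][0] = 30
paddr = 30 * 16 + 11 = 491

Answer: 491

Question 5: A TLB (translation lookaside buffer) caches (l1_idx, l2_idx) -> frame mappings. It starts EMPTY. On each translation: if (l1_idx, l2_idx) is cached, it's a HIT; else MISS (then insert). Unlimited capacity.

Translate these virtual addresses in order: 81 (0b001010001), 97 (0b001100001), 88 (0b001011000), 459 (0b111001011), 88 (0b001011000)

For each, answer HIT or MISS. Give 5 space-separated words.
vaddr=81: (1,1) not in TLB -> MISS, insert
vaddr=97: (1,2) not in TLB -> MISS, insert
vaddr=88: (1,1) in TLB -> HIT
vaddr=459: (7,0) not in TLB -> MISS, insert
vaddr=88: (1,1) in TLB -> HIT

Answer: MISS MISS HIT MISS HIT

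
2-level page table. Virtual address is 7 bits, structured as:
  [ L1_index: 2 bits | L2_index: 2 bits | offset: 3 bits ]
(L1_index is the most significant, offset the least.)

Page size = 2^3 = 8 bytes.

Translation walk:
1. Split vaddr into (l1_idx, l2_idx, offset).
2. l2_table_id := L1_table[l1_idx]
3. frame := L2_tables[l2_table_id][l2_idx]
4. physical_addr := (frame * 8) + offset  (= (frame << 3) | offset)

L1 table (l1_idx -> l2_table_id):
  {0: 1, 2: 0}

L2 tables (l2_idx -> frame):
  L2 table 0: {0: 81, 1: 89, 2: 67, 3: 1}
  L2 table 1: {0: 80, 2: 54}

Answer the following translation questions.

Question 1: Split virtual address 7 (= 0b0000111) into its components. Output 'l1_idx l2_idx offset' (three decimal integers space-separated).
Answer: 0 0 7

Derivation:
vaddr = 7 = 0b0000111
  top 2 bits -> l1_idx = 0
  next 2 bits -> l2_idx = 0
  bottom 3 bits -> offset = 7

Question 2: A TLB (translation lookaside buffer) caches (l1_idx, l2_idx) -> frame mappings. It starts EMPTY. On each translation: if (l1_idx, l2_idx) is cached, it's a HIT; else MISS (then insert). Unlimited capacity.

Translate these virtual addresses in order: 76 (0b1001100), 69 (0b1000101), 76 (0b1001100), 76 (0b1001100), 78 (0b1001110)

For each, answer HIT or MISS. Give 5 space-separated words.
vaddr=76: (2,1) not in TLB -> MISS, insert
vaddr=69: (2,0) not in TLB -> MISS, insert
vaddr=76: (2,1) in TLB -> HIT
vaddr=76: (2,1) in TLB -> HIT
vaddr=78: (2,1) in TLB -> HIT

Answer: MISS MISS HIT HIT HIT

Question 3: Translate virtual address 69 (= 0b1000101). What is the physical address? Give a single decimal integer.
vaddr = 69 = 0b1000101
Split: l1_idx=2, l2_idx=0, offset=5
L1[2] = 0
L2[0][0] = 81
paddr = 81 * 8 + 5 = 653

Answer: 653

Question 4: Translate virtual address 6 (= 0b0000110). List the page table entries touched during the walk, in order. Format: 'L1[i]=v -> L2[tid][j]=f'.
vaddr = 6 = 0b0000110
Split: l1_idx=0, l2_idx=0, offset=6

Answer: L1[0]=1 -> L2[1][0]=80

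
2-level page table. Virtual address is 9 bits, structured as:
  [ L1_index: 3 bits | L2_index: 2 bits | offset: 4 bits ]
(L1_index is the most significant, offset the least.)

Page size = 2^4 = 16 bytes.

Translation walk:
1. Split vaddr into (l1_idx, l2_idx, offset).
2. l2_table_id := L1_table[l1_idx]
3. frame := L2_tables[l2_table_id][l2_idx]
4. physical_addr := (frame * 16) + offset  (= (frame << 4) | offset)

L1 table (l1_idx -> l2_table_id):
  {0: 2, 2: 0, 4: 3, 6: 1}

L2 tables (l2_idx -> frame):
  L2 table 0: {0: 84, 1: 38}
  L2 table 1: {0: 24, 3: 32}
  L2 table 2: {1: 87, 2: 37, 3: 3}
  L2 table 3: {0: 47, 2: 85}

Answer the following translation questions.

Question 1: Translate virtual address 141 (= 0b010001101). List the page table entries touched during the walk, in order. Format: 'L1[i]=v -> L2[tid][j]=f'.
Answer: L1[2]=0 -> L2[0][0]=84

Derivation:
vaddr = 141 = 0b010001101
Split: l1_idx=2, l2_idx=0, offset=13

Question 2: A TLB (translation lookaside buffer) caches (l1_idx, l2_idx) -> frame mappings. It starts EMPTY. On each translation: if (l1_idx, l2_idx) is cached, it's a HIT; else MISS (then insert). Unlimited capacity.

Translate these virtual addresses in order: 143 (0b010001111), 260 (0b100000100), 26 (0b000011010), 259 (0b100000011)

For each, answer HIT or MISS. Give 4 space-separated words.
Answer: MISS MISS MISS HIT

Derivation:
vaddr=143: (2,0) not in TLB -> MISS, insert
vaddr=260: (4,0) not in TLB -> MISS, insert
vaddr=26: (0,1) not in TLB -> MISS, insert
vaddr=259: (4,0) in TLB -> HIT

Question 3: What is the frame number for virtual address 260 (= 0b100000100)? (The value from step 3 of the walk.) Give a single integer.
vaddr = 260: l1_idx=4, l2_idx=0
L1[4] = 3; L2[3][0] = 47

Answer: 47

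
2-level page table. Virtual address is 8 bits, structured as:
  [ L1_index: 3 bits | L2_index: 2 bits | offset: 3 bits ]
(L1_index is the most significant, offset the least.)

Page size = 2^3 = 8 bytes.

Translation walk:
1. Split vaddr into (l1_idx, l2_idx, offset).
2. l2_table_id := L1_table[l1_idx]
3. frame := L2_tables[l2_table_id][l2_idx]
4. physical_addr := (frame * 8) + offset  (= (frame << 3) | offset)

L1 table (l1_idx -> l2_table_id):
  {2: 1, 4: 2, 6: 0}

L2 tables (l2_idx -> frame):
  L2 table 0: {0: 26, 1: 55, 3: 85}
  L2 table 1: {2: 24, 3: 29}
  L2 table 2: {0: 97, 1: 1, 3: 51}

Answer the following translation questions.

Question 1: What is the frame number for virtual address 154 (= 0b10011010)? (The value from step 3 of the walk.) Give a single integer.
Answer: 51

Derivation:
vaddr = 154: l1_idx=4, l2_idx=3
L1[4] = 2; L2[2][3] = 51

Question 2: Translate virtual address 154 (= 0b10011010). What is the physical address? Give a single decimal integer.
Answer: 410

Derivation:
vaddr = 154 = 0b10011010
Split: l1_idx=4, l2_idx=3, offset=2
L1[4] = 2
L2[2][3] = 51
paddr = 51 * 8 + 2 = 410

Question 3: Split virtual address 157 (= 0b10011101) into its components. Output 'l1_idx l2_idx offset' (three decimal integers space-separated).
vaddr = 157 = 0b10011101
  top 3 bits -> l1_idx = 4
  next 2 bits -> l2_idx = 3
  bottom 3 bits -> offset = 5

Answer: 4 3 5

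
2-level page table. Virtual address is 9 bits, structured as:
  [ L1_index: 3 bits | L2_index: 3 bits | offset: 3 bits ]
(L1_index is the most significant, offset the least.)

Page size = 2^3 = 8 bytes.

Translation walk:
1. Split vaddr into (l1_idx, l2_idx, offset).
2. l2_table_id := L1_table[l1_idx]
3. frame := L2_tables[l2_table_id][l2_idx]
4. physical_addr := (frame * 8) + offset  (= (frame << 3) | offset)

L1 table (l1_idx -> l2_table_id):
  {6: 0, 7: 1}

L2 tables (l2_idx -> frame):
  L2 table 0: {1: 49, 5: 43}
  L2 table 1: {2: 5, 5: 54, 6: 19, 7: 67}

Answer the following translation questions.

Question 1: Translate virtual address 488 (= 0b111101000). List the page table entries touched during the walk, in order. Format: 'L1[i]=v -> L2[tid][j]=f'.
vaddr = 488 = 0b111101000
Split: l1_idx=7, l2_idx=5, offset=0

Answer: L1[7]=1 -> L2[1][5]=54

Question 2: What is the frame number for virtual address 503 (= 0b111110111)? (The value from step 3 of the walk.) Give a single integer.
Answer: 19

Derivation:
vaddr = 503: l1_idx=7, l2_idx=6
L1[7] = 1; L2[1][6] = 19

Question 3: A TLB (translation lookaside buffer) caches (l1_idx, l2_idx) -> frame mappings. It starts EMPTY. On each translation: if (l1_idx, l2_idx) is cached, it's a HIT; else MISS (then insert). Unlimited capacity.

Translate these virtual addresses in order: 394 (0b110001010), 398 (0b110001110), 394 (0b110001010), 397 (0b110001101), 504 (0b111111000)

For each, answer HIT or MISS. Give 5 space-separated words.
vaddr=394: (6,1) not in TLB -> MISS, insert
vaddr=398: (6,1) in TLB -> HIT
vaddr=394: (6,1) in TLB -> HIT
vaddr=397: (6,1) in TLB -> HIT
vaddr=504: (7,7) not in TLB -> MISS, insert

Answer: MISS HIT HIT HIT MISS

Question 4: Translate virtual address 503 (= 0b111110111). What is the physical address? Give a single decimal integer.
vaddr = 503 = 0b111110111
Split: l1_idx=7, l2_idx=6, offset=7
L1[7] = 1
L2[1][6] = 19
paddr = 19 * 8 + 7 = 159

Answer: 159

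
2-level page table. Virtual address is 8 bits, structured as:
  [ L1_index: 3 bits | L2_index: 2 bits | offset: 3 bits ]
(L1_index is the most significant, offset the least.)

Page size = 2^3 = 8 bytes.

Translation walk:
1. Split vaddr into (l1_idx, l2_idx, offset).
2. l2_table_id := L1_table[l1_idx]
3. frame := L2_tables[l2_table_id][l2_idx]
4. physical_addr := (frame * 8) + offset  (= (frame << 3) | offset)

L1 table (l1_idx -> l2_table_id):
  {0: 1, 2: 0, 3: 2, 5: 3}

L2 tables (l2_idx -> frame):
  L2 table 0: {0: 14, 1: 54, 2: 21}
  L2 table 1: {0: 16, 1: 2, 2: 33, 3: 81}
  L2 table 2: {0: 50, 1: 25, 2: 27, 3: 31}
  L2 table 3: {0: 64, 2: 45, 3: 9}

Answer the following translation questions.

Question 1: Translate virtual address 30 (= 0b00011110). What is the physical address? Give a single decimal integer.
Answer: 654

Derivation:
vaddr = 30 = 0b00011110
Split: l1_idx=0, l2_idx=3, offset=6
L1[0] = 1
L2[1][3] = 81
paddr = 81 * 8 + 6 = 654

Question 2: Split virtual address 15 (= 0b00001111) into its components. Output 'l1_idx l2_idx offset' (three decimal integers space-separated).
vaddr = 15 = 0b00001111
  top 3 bits -> l1_idx = 0
  next 2 bits -> l2_idx = 1
  bottom 3 bits -> offset = 7

Answer: 0 1 7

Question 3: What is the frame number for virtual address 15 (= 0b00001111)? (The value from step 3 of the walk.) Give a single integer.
vaddr = 15: l1_idx=0, l2_idx=1
L1[0] = 1; L2[1][1] = 2

Answer: 2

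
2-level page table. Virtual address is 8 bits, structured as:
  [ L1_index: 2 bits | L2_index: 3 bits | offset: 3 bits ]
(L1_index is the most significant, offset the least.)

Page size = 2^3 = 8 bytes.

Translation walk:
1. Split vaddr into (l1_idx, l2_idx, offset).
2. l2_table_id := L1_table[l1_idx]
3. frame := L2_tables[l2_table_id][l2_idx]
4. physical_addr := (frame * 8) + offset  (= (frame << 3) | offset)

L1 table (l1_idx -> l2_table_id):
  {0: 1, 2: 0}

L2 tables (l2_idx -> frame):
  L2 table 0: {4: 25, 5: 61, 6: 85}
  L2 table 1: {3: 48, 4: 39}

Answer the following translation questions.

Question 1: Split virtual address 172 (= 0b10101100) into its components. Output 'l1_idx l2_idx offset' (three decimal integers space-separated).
Answer: 2 5 4

Derivation:
vaddr = 172 = 0b10101100
  top 2 bits -> l1_idx = 2
  next 3 bits -> l2_idx = 5
  bottom 3 bits -> offset = 4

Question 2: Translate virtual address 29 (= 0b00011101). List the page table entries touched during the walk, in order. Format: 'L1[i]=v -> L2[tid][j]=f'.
Answer: L1[0]=1 -> L2[1][3]=48

Derivation:
vaddr = 29 = 0b00011101
Split: l1_idx=0, l2_idx=3, offset=5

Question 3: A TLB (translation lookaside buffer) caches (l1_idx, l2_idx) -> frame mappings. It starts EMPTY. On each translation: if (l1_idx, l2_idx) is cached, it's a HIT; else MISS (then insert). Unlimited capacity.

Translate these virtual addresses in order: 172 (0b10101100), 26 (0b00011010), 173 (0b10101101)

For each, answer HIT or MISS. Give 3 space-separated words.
vaddr=172: (2,5) not in TLB -> MISS, insert
vaddr=26: (0,3) not in TLB -> MISS, insert
vaddr=173: (2,5) in TLB -> HIT

Answer: MISS MISS HIT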